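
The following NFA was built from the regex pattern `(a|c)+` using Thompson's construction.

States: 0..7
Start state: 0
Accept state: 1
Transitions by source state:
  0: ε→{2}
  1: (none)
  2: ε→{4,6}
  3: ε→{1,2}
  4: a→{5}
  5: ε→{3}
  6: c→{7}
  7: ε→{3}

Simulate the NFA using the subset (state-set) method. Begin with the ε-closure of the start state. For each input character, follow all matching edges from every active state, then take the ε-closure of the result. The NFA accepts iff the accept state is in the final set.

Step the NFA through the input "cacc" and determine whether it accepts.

initial (ε-close {0}): {0,2,4,6}
'c' @ 1: {1,2,3,4,6,7}  ✓accept
'a' @ 2: {1,2,3,4,5,6}  ✓accept
'c' @ 3: {1,2,3,4,6,7}  ✓accept
'c' @ 4: {1,2,3,4,6,7}  ✓accept
final: {1,2,3,4,6,7}; accept 1 in set

Answer: ACCEPT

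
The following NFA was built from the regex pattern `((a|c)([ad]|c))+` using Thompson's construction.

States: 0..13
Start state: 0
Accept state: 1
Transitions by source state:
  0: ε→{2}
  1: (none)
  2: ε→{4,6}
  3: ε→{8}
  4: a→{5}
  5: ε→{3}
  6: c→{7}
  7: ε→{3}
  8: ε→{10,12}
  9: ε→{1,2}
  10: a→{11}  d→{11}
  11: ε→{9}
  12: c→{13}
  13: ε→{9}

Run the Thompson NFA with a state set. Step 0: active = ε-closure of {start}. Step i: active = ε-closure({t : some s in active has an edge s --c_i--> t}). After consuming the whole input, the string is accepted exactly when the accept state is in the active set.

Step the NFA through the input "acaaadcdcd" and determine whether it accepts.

Answer: ACCEPT

Steps:
S₀ = ε-closure({0}) = {0,2,4,6}
'a' @ 1: {3,5,8,10,12}
'c' @ 2: {1,2,4,6,9,13}  (accept∈set)
'a' @ 3: {3,5,8,10,12}
'a' @ 4: {1,2,4,6,9,11}  (accept∈set)
'a' @ 5: {3,5,8,10,12}
'd' @ 6: {1,2,4,6,9,11}  (accept∈set)
'c' @ 7: {3,7,8,10,12}
'd' @ 8: {1,2,4,6,9,11}  (accept∈set)
'c' @ 9: {3,7,8,10,12}
'd' @ 10: {1,2,4,6,9,11}  (accept∈set)
final: {1,2,4,6,9,11}; accept 1 in set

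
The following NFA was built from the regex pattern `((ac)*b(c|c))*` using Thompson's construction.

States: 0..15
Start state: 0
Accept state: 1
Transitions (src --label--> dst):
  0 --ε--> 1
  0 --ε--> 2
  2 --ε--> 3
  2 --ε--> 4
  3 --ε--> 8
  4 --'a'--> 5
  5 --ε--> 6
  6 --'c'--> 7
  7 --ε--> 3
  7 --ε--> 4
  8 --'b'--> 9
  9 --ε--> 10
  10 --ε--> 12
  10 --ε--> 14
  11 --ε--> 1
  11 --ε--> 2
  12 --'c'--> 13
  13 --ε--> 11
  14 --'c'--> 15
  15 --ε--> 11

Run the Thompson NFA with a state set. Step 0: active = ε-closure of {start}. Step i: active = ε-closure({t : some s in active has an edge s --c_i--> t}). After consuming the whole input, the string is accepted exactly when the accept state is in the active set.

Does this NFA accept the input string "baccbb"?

Answer: REJECT

Steps:
S₀ = ε-closure({0}) = {0,1,2,3,4,8}
'b' @ 1: {9,10,12,14}
'a' @ 2: {}  — no active states
rest 'ccbb' ignored (set empty)
after full input: {}  (accept=1 not in)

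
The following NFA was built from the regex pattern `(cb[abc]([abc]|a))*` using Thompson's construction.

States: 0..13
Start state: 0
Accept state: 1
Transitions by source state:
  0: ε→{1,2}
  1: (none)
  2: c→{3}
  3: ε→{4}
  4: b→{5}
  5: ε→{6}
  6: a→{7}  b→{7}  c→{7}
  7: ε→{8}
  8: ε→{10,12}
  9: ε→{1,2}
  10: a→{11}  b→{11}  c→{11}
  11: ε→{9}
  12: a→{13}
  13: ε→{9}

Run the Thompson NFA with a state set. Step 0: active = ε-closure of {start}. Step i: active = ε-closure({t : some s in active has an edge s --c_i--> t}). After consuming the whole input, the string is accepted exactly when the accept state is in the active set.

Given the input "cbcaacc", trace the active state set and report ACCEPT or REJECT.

Answer: REJECT

Trace:
S₀ = ε-closure({0}) = {0,1,2}
'c' @ 1: {3,4}
'b' @ 2: {5,6}
'c' @ 3: {7,8,10,12}
'a' @ 4: {1,2,9,11,13}  (accept∈set)
'a' @ 5: {}  — state set empty
rest 'cc' ignored (set empty)
after full input: {}  (accept=1 not in)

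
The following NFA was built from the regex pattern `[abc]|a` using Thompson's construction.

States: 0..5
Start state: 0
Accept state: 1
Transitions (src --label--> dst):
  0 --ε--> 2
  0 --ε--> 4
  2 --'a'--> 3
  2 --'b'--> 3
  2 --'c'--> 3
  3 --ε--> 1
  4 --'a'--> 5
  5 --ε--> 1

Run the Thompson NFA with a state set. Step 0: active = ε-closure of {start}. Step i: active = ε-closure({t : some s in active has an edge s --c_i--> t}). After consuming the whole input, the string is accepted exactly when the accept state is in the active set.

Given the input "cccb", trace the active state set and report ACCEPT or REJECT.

start: ε-closure({0}) = {0,2,4}
'c' @ 1: {1,3}  (accept∈set)
'c' @ 2: {}  — state set empty
rest 'cb' ignored (set empty)
after full input: {}  (accept=1 not in)

Answer: REJECT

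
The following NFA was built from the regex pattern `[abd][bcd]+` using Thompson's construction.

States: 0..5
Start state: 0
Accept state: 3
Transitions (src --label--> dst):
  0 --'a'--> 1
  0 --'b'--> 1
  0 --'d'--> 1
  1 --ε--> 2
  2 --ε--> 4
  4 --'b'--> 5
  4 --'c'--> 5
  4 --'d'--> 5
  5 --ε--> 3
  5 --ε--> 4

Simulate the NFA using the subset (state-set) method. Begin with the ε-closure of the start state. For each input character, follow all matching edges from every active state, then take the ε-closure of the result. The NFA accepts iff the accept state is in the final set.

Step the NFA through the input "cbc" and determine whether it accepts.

S₀ = ε-closure({0}) = {0}
'c' @ 1: {}  — no active states
rest 'bc' ignored (set empty)
final: {}; accept 3 not in set

Answer: REJECT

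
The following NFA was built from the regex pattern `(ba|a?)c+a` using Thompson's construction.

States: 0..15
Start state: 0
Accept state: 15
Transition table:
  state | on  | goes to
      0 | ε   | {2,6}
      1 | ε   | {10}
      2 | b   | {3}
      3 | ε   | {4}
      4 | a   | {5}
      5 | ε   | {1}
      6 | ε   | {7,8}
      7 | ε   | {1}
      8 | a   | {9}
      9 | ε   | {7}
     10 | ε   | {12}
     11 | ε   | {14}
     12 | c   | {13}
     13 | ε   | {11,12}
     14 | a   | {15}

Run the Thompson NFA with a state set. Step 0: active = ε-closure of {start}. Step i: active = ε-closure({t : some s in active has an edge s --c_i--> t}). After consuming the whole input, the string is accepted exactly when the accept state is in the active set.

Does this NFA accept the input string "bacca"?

start: ε-closure({0}) = {0,1,2,6,7,8,10,12}
'b' @ 1: {3,4}
'a' @ 2: {1,5,10,12}
'c' @ 3: {11,12,13,14}
'c' @ 4: {11,12,13,14}
'a' @ 5: {15}  (accept∈set)
end set {15} — state 15 in

Answer: ACCEPT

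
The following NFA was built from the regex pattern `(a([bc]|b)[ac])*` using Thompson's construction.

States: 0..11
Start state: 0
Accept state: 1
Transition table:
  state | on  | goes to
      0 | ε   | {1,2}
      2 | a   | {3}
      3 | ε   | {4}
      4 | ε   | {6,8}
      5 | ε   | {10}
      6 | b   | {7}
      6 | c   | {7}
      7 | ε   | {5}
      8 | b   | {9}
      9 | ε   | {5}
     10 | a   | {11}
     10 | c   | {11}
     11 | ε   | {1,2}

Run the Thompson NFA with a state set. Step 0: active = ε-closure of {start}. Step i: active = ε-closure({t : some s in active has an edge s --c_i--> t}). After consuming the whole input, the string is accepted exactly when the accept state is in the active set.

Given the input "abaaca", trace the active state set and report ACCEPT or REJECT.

initial (ε-close {0}): {0,1,2}
'a' @ 1: {3,4,6,8}
'b' @ 2: {5,7,9,10}
'a' @ 3: {1,2,11}  [accepting]
'a' @ 4: {3,4,6,8}
'c' @ 5: {5,7,10}
'a' @ 6: {1,2,11}  [accepting]
after full input: {1,2,11}  (accept=1 in)

Answer: ACCEPT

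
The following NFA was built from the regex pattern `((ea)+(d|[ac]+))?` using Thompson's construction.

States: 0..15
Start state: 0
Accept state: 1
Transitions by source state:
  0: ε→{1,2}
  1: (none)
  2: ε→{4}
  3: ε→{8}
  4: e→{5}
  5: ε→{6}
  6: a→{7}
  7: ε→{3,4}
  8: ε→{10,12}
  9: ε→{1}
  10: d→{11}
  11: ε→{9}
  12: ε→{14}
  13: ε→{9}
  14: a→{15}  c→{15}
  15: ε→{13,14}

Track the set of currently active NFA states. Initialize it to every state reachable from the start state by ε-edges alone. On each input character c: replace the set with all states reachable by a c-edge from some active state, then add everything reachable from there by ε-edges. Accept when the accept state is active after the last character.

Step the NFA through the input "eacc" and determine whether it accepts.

start: ε-closure({0}) = {0,1,2,4}
'e' @ 1: {5,6}
'a' @ 2: {3,4,7,8,10,12,14}
'c' @ 3: {1,9,13,14,15}  ✓accept
'c' @ 4: {1,9,13,14,15}  ✓accept
after full input: {1,9,13,14,15}  (accept=1 in)

Answer: ACCEPT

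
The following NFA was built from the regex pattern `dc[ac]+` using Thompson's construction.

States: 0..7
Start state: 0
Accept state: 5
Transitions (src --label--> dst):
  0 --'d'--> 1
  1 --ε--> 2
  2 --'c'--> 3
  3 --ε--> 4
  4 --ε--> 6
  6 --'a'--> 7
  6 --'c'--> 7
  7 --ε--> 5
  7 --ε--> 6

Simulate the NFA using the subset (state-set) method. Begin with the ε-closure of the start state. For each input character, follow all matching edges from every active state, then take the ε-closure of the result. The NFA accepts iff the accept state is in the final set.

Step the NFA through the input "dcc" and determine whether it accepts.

initial (ε-close {0}): {0}
'd' @ 1: {1,2}
'c' @ 2: {3,4,6}
'c' @ 3: {5,6,7}  ✓accept
after full input: {5,6,7}  (accept=5 in)

Answer: ACCEPT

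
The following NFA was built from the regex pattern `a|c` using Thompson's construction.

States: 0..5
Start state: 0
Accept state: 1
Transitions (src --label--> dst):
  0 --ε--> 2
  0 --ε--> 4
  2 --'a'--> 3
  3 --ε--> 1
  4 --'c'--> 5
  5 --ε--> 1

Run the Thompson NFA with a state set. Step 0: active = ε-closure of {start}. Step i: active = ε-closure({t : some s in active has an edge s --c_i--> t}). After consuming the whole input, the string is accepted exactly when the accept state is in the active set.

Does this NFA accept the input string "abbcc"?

Answer: REJECT

Trace:
S₀ = ε-closure({0}) = {0,2,4}
'a' @ 1: {1,3}  (accept∈set)
'b' @ 2: {}  — no active states
rest 'bcc' ignored (set empty)
end set {} — state 1 not in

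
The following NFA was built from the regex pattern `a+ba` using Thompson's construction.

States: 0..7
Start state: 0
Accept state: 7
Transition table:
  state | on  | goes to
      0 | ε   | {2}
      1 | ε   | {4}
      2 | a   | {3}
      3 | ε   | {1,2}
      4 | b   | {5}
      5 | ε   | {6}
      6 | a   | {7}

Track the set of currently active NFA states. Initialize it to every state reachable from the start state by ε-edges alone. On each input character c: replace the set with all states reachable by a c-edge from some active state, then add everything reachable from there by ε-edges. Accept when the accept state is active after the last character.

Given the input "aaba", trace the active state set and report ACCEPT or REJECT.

Answer: ACCEPT

Trace:
initial (ε-close {0}): {0,2}
'a' @ 1: {1,2,3,4}
'a' @ 2: {1,2,3,4}
'b' @ 3: {5,6}
'a' @ 4: {7}  ✓accept
after full input: {7}  (accept=7 in)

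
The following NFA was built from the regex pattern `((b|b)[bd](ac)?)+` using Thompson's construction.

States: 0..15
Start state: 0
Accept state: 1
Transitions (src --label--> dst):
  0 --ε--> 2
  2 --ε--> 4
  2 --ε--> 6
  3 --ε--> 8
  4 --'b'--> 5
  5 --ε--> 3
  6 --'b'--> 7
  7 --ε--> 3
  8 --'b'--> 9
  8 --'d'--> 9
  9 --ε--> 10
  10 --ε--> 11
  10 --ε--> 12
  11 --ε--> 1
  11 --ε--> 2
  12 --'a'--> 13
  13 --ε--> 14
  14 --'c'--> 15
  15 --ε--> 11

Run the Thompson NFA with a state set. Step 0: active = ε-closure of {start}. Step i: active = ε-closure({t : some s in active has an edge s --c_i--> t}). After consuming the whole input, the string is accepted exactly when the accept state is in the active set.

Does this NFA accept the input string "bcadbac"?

Answer: REJECT

Steps:
initial (ε-close {0}): {0,2,4,6}
'b' @ 1: {3,5,7,8}
'c' @ 2: {}  — state set empty
rest 'adbac' ignored (set empty)
end set {} — state 1 not in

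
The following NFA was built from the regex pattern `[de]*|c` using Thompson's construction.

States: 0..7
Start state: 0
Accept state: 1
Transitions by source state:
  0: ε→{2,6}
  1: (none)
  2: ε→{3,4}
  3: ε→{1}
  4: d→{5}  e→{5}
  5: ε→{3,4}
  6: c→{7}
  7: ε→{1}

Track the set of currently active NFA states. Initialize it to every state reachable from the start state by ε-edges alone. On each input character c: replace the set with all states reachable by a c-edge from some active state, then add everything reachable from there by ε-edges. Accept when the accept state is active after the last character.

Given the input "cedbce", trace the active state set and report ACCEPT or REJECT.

Answer: REJECT

Steps:
start: ε-closure({0}) = {0,1,2,3,4,6}
'c' @ 1: {1,7}  ✓accept
'e' @ 2: {}  — dead — no transitions
rest 'dbce' ignored (set empty)
end set {} — state 1 not in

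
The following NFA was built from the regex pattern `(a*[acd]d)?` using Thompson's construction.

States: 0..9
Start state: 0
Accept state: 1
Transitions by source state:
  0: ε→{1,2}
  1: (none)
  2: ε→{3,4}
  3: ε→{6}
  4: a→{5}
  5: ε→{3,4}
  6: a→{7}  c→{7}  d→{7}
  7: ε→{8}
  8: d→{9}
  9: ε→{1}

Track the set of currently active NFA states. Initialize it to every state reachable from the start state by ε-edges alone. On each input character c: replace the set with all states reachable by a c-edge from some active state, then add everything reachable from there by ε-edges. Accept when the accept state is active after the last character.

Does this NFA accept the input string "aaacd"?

Answer: ACCEPT

Steps:
start: ε-closure({0}) = {0,1,2,3,4,6}
'a' @ 1: {3,4,5,6,7,8}
'a' @ 2: {3,4,5,6,7,8}
'a' @ 3: {3,4,5,6,7,8}
'c' @ 4: {7,8}
'd' @ 5: {1,9}  [accepting]
end set {1,9} — state 1 in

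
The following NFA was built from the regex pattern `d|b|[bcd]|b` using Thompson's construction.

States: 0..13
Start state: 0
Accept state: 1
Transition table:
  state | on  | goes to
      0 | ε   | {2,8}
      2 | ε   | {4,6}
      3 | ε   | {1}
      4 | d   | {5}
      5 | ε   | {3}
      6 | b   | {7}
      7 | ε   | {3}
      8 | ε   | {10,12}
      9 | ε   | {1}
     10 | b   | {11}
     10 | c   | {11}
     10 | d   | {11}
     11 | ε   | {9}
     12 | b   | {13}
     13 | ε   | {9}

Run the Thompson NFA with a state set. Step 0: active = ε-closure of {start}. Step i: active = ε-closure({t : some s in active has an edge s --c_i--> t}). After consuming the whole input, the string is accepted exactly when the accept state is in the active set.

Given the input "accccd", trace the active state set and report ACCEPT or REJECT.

start: ε-closure({0}) = {0,2,4,6,8,10,12}
'a' @ 1: {}  — state set empty
rest 'ccccd' ignored (set empty)
end set {} — state 1 not in

Answer: REJECT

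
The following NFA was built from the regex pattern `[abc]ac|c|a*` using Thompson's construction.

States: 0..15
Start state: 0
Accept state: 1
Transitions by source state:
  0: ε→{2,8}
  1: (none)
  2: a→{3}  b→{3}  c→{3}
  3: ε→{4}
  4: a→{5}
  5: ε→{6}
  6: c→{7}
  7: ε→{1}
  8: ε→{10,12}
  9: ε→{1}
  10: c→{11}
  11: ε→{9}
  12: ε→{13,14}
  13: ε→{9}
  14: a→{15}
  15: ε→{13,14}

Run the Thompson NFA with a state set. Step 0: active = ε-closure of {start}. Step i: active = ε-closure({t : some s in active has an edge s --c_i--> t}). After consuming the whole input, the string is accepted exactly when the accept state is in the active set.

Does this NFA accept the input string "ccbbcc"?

Answer: REJECT

Derivation:
S₀ = ε-closure({0}) = {0,1,2,8,9,10,12,13,14}
'c' @ 1: {1,3,4,9,11}  (accept∈set)
'c' @ 2: {}  — dead — no transitions
rest 'bbcc' ignored (set empty)
after full input: {}  (accept=1 not in)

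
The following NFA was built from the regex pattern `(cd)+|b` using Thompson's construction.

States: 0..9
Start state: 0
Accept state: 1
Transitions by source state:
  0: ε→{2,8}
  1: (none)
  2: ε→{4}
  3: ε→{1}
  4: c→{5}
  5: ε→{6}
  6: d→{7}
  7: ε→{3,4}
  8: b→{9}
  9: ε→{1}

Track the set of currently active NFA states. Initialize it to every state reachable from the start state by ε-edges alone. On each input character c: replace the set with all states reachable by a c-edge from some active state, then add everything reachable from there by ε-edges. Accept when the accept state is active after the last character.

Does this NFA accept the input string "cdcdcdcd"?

start: ε-closure({0}) = {0,2,4,8}
'c' @ 1: {5,6}
'd' @ 2: {1,3,4,7}  [accepting]
'c' @ 3: {5,6}
'd' @ 4: {1,3,4,7}  [accepting]
'c' @ 5: {5,6}
'd' @ 6: {1,3,4,7}  [accepting]
'c' @ 7: {5,6}
'd' @ 8: {1,3,4,7}  [accepting]
final: {1,3,4,7}; accept 1 in set

Answer: ACCEPT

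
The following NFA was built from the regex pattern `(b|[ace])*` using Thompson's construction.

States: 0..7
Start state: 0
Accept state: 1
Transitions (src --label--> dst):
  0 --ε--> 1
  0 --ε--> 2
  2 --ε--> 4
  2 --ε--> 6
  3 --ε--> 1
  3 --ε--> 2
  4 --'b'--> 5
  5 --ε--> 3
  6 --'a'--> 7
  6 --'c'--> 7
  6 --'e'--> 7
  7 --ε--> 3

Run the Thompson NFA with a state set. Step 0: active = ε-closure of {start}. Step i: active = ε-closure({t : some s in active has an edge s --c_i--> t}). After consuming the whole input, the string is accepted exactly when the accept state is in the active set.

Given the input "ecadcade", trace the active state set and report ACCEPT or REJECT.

Answer: REJECT

Derivation:
start: ε-closure({0}) = {0,1,2,4,6}
'e' @ 1: {1,2,3,4,6,7}  ✓accept
'c' @ 2: {1,2,3,4,6,7}  ✓accept
'a' @ 3: {1,2,3,4,6,7}  ✓accept
'd' @ 4: {}  — dead — no transitions
rest 'cade' ignored (set empty)
end set {} — state 1 not in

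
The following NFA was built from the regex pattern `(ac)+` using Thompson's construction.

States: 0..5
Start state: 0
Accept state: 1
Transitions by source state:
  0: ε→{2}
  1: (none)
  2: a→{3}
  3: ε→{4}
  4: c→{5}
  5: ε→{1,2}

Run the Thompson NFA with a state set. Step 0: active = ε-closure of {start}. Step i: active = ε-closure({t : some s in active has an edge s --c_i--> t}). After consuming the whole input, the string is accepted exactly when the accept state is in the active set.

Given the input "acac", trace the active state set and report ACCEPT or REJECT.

Answer: ACCEPT

Derivation:
initial (ε-close {0}): {0,2}
'a' @ 1: {3,4}
'c' @ 2: {1,2,5}  (accept∈set)
'a' @ 3: {3,4}
'c' @ 4: {1,2,5}  (accept∈set)
final: {1,2,5}; accept 1 in set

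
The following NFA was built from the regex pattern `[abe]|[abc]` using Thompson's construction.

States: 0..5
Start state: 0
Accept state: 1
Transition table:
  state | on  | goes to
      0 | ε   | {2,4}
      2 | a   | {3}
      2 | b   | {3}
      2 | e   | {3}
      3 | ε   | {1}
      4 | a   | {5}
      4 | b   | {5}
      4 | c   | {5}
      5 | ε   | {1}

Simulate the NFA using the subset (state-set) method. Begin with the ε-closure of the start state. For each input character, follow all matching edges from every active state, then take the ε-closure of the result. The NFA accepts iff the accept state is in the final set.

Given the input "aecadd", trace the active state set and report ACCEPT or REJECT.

Answer: REJECT

Steps:
start: ε-closure({0}) = {0,2,4}
'a' @ 1: {1,3,5}  [accepting]
'e' @ 2: {}  — dead — no transitions
rest 'cadd' ignored (set empty)
end set {} — state 1 not in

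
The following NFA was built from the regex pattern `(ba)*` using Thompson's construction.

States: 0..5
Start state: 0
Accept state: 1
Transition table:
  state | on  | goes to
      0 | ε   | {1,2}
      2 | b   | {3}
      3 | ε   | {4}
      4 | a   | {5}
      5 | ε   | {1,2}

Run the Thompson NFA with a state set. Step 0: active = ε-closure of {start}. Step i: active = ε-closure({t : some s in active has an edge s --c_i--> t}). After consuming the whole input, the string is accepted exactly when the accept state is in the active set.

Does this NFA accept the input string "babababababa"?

Answer: ACCEPT

Derivation:
S₀ = ε-closure({0}) = {0,1,2}
'b' @ 1: {3,4}
'a' @ 2: {1,2,5}  ✓accept
'b' @ 3: {3,4}
'a' @ 4: {1,2,5}  ✓accept
'b' @ 5: {3,4}
'a' @ 6: {1,2,5}  ✓accept
'b' @ 7: {3,4}
'a' @ 8: {1,2,5}  ✓accept
'b' @ 9: {3,4}
'a' @ 10: {1,2,5}  ✓accept
'b' @ 11: {3,4}
'a' @ 12: {1,2,5}  ✓accept
end set {1,2,5} — state 1 in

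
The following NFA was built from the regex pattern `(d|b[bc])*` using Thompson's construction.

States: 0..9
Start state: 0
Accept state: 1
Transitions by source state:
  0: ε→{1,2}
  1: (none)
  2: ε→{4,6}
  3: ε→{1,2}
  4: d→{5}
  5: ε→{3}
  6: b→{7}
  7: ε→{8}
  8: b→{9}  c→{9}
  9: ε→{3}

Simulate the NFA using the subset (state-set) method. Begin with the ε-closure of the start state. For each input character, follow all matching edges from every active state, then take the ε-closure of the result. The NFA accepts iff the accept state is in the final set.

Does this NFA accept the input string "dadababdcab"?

start: ε-closure({0}) = {0,1,2,4,6}
'd' @ 1: {1,2,3,4,5,6}  [accepting]
'a' @ 2: {}  — dead — no transitions
rest 'dababdcab' ignored (set empty)
final: {}; accept 1 not in set

Answer: REJECT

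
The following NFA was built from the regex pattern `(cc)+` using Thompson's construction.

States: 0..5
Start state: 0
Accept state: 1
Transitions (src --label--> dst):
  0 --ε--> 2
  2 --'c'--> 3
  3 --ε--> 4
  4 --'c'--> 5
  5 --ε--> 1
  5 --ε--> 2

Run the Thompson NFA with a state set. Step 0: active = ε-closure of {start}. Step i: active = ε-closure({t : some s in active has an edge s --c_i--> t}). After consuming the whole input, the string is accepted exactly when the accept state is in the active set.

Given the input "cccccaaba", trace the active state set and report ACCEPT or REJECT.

Answer: REJECT

Trace:
S₀ = ε-closure({0}) = {0,2}
'c' @ 1: {3,4}
'c' @ 2: {1,2,5}  ✓accept
'c' @ 3: {3,4}
'c' @ 4: {1,2,5}  ✓accept
'c' @ 5: {3,4}
'a' @ 6: {}  — no active states
rest 'aba' ignored (set empty)
final: {}; accept 1 not in set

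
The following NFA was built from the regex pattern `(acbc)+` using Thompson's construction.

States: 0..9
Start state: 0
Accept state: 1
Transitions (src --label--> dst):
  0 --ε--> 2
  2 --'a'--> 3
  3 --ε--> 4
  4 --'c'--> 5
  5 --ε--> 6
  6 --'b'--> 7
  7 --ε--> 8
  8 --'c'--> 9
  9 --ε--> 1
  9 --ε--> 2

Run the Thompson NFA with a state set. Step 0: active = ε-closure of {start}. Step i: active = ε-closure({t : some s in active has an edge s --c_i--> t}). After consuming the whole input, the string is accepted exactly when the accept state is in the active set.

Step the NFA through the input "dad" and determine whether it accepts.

start: ε-closure({0}) = {0,2}
'd' @ 1: {}  — no active states
rest 'ad' ignored (set empty)
end set {} — state 1 not in

Answer: REJECT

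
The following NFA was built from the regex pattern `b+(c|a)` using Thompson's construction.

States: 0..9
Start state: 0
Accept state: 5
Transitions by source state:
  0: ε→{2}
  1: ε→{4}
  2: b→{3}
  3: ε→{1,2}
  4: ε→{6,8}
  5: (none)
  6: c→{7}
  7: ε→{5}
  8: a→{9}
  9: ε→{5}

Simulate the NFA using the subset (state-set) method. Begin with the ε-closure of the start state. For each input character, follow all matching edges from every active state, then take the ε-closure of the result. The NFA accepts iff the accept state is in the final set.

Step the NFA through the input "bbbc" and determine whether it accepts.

S₀ = ε-closure({0}) = {0,2}
'b' @ 1: {1,2,3,4,6,8}
'b' @ 2: {1,2,3,4,6,8}
'b' @ 3: {1,2,3,4,6,8}
'c' @ 4: {5,7}  (accept∈set)
end set {5,7} — state 5 in

Answer: ACCEPT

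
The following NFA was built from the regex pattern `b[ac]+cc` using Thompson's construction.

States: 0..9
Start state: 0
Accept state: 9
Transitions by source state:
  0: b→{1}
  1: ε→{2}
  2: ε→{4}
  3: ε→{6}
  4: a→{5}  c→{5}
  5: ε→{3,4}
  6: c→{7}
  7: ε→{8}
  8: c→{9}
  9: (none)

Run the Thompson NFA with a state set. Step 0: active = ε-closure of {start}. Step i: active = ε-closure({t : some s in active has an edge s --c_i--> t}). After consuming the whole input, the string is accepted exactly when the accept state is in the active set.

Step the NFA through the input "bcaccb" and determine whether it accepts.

start: ε-closure({0}) = {0}
'b' @ 1: {1,2,4}
'c' @ 2: {3,4,5,6}
'a' @ 3: {3,4,5,6}
'c' @ 4: {3,4,5,6,7,8}
'c' @ 5: {3,4,5,6,7,8,9}  ✓accept
'b' @ 6: {}  — no active states
after full input: {}  (accept=9 not in)

Answer: REJECT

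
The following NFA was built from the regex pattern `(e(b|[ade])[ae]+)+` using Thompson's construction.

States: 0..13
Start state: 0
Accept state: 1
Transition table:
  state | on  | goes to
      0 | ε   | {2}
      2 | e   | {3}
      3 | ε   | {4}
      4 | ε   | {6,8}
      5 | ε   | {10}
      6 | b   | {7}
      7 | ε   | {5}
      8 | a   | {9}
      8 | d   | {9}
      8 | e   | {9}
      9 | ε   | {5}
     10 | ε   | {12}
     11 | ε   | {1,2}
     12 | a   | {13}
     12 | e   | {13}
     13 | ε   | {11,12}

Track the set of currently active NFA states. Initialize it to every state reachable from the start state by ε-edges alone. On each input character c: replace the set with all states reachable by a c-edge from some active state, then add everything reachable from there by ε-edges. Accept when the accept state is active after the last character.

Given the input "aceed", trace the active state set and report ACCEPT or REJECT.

Answer: REJECT

Trace:
S₀ = ε-closure({0}) = {0,2}
'a' @ 1: {}  — state set empty
rest 'ceed' ignored (set empty)
end set {} — state 1 not in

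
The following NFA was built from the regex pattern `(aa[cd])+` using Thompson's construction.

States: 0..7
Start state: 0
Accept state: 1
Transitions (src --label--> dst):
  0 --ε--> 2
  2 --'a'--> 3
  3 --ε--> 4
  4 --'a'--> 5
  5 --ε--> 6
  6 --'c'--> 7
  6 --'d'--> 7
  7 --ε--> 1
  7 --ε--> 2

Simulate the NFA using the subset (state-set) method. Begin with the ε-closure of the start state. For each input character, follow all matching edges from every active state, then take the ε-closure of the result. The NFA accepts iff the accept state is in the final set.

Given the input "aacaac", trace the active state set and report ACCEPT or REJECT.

initial (ε-close {0}): {0,2}
'a' @ 1: {3,4}
'a' @ 2: {5,6}
'c' @ 3: {1,2,7}  (accept∈set)
'a' @ 4: {3,4}
'a' @ 5: {5,6}
'c' @ 6: {1,2,7}  (accept∈set)
final: {1,2,7}; accept 1 in set

Answer: ACCEPT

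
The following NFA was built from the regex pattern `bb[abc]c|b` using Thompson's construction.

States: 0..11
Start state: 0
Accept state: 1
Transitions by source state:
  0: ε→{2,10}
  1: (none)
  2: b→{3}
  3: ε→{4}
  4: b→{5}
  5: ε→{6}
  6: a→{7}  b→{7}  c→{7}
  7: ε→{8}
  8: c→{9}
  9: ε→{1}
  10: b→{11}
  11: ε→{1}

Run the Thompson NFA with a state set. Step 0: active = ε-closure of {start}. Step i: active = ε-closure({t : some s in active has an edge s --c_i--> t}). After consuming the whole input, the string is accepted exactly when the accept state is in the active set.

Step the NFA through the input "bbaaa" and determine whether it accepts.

Answer: REJECT

Derivation:
S₀ = ε-closure({0}) = {0,2,10}
'b' @ 1: {1,3,4,11}  (accept∈set)
'b' @ 2: {5,6}
'a' @ 3: {7,8}
'a' @ 4: {}  — dead — no transitions
rest 'a' ignored (set empty)
end set {} — state 1 not in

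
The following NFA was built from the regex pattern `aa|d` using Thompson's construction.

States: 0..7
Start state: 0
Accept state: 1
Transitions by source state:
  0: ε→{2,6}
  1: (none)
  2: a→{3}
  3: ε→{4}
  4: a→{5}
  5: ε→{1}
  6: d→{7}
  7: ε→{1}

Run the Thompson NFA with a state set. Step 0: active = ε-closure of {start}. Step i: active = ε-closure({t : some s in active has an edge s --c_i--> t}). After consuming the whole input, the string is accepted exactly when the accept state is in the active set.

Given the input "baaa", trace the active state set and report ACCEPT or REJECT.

start: ε-closure({0}) = {0,2,6}
'b' @ 1: {}  — dead — no transitions
rest 'aaa' ignored (set empty)
end set {} — state 1 not in

Answer: REJECT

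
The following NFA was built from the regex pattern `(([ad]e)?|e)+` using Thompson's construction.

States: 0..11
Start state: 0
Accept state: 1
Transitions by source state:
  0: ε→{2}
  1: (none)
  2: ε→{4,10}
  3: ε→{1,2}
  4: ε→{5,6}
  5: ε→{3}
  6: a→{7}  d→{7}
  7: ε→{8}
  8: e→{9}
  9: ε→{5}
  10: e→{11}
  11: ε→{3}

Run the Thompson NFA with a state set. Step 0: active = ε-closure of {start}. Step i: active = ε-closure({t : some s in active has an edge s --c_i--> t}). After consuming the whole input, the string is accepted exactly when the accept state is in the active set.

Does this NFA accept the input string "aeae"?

start: ε-closure({0}) = {0,1,2,3,4,5,6,10}
'a' @ 1: {7,8}
'e' @ 2: {1,2,3,4,5,6,9,10}  (accept∈set)
'a' @ 3: {7,8}
'e' @ 4: {1,2,3,4,5,6,9,10}  (accept∈set)
end set {1,2,3,4,5,6,9,10} — state 1 in

Answer: ACCEPT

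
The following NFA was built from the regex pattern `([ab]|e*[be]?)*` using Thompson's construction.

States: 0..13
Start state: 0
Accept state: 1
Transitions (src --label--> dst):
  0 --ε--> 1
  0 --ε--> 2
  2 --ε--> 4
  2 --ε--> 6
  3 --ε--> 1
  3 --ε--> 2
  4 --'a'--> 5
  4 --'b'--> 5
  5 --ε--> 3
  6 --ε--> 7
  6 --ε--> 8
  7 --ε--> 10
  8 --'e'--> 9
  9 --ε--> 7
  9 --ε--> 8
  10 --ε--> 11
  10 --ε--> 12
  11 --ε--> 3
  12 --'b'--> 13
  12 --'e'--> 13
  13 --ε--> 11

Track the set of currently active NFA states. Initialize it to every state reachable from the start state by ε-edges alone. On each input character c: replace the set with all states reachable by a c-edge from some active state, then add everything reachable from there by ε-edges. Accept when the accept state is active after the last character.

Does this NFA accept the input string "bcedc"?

Answer: REJECT

Derivation:
start: ε-closure({0}) = {0,1,2,3,4,6,7,8,10,11,12}
'b' @ 1: {1,2,3,4,5,6,7,8,10,11,12,13}  [accepting]
'c' @ 2: {}  — no active states
rest 'edc' ignored (set empty)
final: {}; accept 1 not in set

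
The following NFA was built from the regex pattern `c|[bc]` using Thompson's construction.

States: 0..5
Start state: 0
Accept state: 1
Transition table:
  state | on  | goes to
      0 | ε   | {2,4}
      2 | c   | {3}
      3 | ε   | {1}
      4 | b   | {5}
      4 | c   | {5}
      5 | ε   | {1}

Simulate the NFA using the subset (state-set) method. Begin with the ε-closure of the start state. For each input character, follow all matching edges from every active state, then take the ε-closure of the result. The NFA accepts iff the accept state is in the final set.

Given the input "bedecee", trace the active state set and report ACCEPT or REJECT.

Answer: REJECT

Trace:
start: ε-closure({0}) = {0,2,4}
'b' @ 1: {1,5}  (accept∈set)
'e' @ 2: {}  — state set empty
rest 'decee' ignored (set empty)
final: {}; accept 1 not in set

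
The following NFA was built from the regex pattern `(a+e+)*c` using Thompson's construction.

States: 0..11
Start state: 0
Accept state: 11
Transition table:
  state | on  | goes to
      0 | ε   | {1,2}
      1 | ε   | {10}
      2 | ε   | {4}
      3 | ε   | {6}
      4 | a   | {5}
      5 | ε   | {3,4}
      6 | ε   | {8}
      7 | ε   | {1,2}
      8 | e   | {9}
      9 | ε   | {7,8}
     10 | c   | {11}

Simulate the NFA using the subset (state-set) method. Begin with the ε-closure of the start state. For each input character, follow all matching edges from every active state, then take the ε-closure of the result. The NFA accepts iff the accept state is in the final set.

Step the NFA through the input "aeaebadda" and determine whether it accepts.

Answer: REJECT

Trace:
initial (ε-close {0}): {0,1,2,4,10}
'a' @ 1: {3,4,5,6,8}
'e' @ 2: {1,2,4,7,8,9,10}
'a' @ 3: {3,4,5,6,8}
'e' @ 4: {1,2,4,7,8,9,10}
'b' @ 5: {}  — no active states
rest 'adda' ignored (set empty)
end set {} — state 11 not in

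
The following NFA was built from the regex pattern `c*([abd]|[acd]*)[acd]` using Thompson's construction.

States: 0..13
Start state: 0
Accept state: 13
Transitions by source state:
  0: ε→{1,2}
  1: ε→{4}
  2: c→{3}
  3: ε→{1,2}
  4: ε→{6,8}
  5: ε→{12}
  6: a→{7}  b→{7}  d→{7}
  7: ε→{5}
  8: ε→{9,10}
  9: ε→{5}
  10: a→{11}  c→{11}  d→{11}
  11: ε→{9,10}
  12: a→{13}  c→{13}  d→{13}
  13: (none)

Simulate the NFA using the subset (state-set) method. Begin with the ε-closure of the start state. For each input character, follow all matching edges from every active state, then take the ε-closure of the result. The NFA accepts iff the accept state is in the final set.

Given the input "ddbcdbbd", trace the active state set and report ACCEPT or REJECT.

initial (ε-close {0}): {0,1,2,4,5,6,8,9,10,12}
'd' @ 1: {5,7,9,10,11,12,13}  ✓accept
'd' @ 2: {5,9,10,11,12,13}  ✓accept
'b' @ 3: {}  — no active states
rest 'cdbbd' ignored (set empty)
final: {}; accept 13 not in set

Answer: REJECT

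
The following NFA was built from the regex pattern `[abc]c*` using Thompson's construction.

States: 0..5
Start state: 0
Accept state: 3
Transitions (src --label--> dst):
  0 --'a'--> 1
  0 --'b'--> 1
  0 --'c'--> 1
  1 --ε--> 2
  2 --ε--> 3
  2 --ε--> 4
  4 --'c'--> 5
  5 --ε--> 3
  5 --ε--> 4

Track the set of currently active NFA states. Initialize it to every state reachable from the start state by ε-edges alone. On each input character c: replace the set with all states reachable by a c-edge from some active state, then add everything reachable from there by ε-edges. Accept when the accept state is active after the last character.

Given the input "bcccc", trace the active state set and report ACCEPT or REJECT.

initial (ε-close {0}): {0}
'b' @ 1: {1,2,3,4}  [accepting]
'c' @ 2: {3,4,5}  [accepting]
'c' @ 3: {3,4,5}  [accepting]
'c' @ 4: {3,4,5}  [accepting]
'c' @ 5: {3,4,5}  [accepting]
final: {3,4,5}; accept 3 in set

Answer: ACCEPT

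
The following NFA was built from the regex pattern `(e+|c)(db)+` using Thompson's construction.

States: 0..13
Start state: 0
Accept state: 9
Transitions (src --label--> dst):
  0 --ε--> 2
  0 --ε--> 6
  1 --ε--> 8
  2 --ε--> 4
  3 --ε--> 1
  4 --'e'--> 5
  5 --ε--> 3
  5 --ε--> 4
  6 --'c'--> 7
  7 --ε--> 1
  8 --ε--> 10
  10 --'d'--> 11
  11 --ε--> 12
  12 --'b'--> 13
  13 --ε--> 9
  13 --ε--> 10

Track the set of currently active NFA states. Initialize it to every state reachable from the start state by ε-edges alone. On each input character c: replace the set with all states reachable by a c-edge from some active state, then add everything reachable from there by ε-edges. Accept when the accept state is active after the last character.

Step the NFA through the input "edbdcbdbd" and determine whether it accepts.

start: ε-closure({0}) = {0,2,4,6}
'e' @ 1: {1,3,4,5,8,10}
'd' @ 2: {11,12}
'b' @ 3: {9,10,13}  ✓accept
'd' @ 4: {11,12}
'c' @ 5: {}  — dead — no transitions
rest 'bdbd' ignored (set empty)
after full input: {}  (accept=9 not in)

Answer: REJECT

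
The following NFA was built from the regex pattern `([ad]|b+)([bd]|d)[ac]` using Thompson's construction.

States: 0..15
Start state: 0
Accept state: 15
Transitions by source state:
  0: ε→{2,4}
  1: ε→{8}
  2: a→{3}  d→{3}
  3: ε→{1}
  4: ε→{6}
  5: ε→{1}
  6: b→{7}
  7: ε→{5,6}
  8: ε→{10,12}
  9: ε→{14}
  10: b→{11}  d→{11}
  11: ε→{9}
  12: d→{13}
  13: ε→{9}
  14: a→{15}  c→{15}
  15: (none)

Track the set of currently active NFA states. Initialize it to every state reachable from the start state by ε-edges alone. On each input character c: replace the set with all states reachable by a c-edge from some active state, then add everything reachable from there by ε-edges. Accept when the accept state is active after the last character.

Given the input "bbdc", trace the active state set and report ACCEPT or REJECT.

Answer: ACCEPT

Derivation:
S₀ = ε-closure({0}) = {0,2,4,6}
'b' @ 1: {1,5,6,7,8,10,12}
'b' @ 2: {1,5,6,7,8,9,10,11,12,14}
'd' @ 3: {9,11,13,14}
'c' @ 4: {15}  ✓accept
final: {15}; accept 15 in set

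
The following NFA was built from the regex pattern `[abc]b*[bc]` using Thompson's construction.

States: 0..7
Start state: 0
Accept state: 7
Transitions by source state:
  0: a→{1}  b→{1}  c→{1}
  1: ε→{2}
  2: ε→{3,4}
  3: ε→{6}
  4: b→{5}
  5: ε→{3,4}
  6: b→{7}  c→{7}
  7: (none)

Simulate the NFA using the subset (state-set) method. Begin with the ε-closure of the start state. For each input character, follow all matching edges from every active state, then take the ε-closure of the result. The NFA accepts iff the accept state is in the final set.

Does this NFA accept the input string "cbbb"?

Answer: ACCEPT

Trace:
start: ε-closure({0}) = {0}
'c' @ 1: {1,2,3,4,6}
'b' @ 2: {3,4,5,6,7}  (accept∈set)
'b' @ 3: {3,4,5,6,7}  (accept∈set)
'b' @ 4: {3,4,5,6,7}  (accept∈set)
end set {3,4,5,6,7} — state 7 in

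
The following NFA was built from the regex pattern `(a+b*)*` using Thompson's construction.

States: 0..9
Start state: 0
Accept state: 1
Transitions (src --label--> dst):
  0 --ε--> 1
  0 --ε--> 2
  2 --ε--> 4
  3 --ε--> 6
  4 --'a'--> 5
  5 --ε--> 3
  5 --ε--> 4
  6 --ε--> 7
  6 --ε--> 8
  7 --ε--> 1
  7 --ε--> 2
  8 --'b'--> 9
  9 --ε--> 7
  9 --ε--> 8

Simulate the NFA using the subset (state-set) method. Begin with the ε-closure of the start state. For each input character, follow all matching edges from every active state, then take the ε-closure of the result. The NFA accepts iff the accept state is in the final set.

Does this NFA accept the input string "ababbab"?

initial (ε-close {0}): {0,1,2,4}
'a' @ 1: {1,2,3,4,5,6,7,8}  ✓accept
'b' @ 2: {1,2,4,7,8,9}  ✓accept
'a' @ 3: {1,2,3,4,5,6,7,8}  ✓accept
'b' @ 4: {1,2,4,7,8,9}  ✓accept
'b' @ 5: {1,2,4,7,8,9}  ✓accept
'a' @ 6: {1,2,3,4,5,6,7,8}  ✓accept
'b' @ 7: {1,2,4,7,8,9}  ✓accept
after full input: {1,2,4,7,8,9}  (accept=1 in)

Answer: ACCEPT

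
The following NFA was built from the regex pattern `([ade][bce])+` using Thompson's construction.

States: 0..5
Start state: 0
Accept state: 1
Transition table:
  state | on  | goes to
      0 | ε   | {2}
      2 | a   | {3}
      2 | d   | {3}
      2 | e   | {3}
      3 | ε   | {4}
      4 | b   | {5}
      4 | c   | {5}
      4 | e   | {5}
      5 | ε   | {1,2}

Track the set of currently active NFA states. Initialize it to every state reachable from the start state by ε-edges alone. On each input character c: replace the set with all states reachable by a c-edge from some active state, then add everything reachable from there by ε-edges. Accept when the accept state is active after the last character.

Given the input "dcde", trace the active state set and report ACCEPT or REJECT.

Answer: ACCEPT

Derivation:
initial (ε-close {0}): {0,2}
'd' @ 1: {3,4}
'c' @ 2: {1,2,5}  ✓accept
'd' @ 3: {3,4}
'e' @ 4: {1,2,5}  ✓accept
final: {1,2,5}; accept 1 in set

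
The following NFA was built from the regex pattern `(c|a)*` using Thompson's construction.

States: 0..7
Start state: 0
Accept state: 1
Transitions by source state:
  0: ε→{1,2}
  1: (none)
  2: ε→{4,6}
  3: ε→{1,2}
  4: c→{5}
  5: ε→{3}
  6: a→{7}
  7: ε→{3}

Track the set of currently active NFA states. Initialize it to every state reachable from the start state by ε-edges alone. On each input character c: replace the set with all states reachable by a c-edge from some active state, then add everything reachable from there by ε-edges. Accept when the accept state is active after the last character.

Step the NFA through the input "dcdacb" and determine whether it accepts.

initial (ε-close {0}): {0,1,2,4,6}
'd' @ 1: {}  — no active states
rest 'cdacb' ignored (set empty)
after full input: {}  (accept=1 not in)

Answer: REJECT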